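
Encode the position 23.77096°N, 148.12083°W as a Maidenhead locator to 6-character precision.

BL53ws

Shift to the Maidenhead origin (180°W, 90°S): lon 31.8792, lat 113.7710.
Field: 31.8792/20 → 1 → B, 113.7710/10 → 11 → L; chars BL.
Square: 11.8792/2 → 5, 3.7710/1 → 3; chars 53.
Subsquare: 1.8792/0.0833333 → 22 → w, 0.7710/0.0416667 → 18 → s; chars ws.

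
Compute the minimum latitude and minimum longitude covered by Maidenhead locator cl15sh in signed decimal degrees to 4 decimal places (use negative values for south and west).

25.2917, -136.5000

Field C=2, L=11: +2·20° lon, +11·10° lat → SW at lon -140°, lat 20°.
Square 1, 5: +1·2° lon, +5·1° lat → SW at lon -138°, lat 25°.
Subsquare s=18, h=7: +18·0.0833333° lon, +7·0.0416667° lat → SW at lon -136.5°, lat 25.2917°.
latitude 25.2917, longitude -136.5000.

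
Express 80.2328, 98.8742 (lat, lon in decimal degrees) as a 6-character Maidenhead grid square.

Shift to the Maidenhead origin (180°W, 90°S): lon 278.8742, lat 170.2328.
Field: 278.8742/20 → 13 → N, 170.2328/10 → 17 → R; chars NR.
Square: 18.8742/2 → 9, 0.2328/1 → 0; chars 90.
Subsquare: 0.8742/0.0833333 → 10 → k, 0.2328/0.0416667 → 5 → f; chars kf.

NR90kf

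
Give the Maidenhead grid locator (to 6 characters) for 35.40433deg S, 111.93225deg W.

DF44ao

Add 180° to longitude and 90° to latitude: 68.0678, 54.5957.
Field: 68.0678/20 → 3 → D, 54.5957/10 → 5 → F; chars DF.
Square: 8.0678/2 → 4, 4.5957/1 → 4; chars 44.
Subsquare: 0.0678/0.0833333 → 0 → a, 0.5957/0.0416667 → 14 → o; chars ao.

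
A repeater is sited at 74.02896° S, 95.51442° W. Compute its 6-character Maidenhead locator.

EB25fx

Shift to the Maidenhead origin (180°W, 90°S): lon 84.4856, lat 15.9710.
Field: lon ⌊84.4856/20⌋ = 4 → E; lat ⌊15.9710/10⌋ = 1 → B.
Square: lon ⌊4.4856/2⌋ = 2; lat ⌊5.9710/1⌋ = 5.
Subsquare: lon ⌊0.4856/0.0833333⌋ = 5 → f; lat ⌊0.9710/0.0416667⌋ = 23 → x.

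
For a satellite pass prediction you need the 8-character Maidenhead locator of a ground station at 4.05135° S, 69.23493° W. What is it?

Add 180° to longitude and 90° to latitude: 110.76507, 85.94865.
Field: 110.76507/20 → 5 → F, 85.94865/10 → 8 → I; chars FI.
Square: 10.76507/2 → 5, 5.94865/1 → 5; chars 55.
Subsquare: 0.76507/0.0833333 → 9 → j, 0.94865/0.0416667 → 22 → w; chars jw.
Extended square: 0.01507/0.00833333 → 1, 0.03198/0.00416667 → 7; chars 17.

FI55jw17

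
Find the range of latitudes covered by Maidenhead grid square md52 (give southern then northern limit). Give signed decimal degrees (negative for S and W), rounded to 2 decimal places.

-58.00, -57.00

Field M=12, D=3: +12·20° lon, +3·10° lat → SW at lon 60°, lat -60°.
Square 5, 2: +5·2° lon, +2·1° lat → SW at lon 70°, lat -58°.
Cell spans 2° lon × 1° lat.
south -58.00, north -57.00.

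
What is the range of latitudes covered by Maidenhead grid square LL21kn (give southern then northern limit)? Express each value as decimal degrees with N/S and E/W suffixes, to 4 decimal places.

21.5417° N, 21.5833° N

Field L=11, L=11: +11·20° lon, +11·10° lat → SW at lon 40°, lat 20°.
Square 2, 1: +2·2° lon, +1·1° lat → SW at lon 44°, lat 21°.
Subsquare k=10, n=13: +10·0.0833333° lon, +13·0.0416667° lat → SW at lon 44.8333°, lat 21.5417°.
Cell spans 0.0833333° lon × 0.0416667° lat.
south 21.5417° N, north 21.5833° N.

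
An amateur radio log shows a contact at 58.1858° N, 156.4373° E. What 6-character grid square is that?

Add 180° to longitude and 90° to latitude: 336.4373, 148.1858.
Field (20°×10°, letters A–R): lon ⌊336.4373/20⌋ = 16 → Q; lat ⌊148.1858/10⌋ = 14 → O.
Square (2°×1°, digits 0–9): lon ⌊16.4373/2⌋ = 8; lat ⌊8.1858/1⌋ = 8.
Subsquare (5′×2.5′, letters a–x): lon ⌊0.4373/0.0833333⌋ = 5 → f; lat ⌊0.1858/0.0416667⌋ = 4 → e.

QO88fe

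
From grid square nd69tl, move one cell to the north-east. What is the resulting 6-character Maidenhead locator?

ND69um

Longitude subsquare t = 19; +1 → 20 = u.
Latitude subsquare l = 11; +1 → 12 = m.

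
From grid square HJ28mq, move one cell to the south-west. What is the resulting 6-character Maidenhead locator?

Longitude subsquare m = 12; −1 → 11 = l.
Latitude subsquare q = 16; −1 → 15 = p.

HJ28lp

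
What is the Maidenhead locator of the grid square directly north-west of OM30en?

Longitude subsquare e = 4; −1 → 3 = d.
Latitude subsquare n = 13; +1 → 14 = o.

OM30do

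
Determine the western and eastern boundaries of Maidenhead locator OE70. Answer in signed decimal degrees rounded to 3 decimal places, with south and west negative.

114.000, 116.000

Field O=14, E=4: +14·20° lon, +4·10° lat → SW at lon 100°, lat -50°.
Square 7, 0: +7·2° lon, +0·1° lat → SW at lon 114°, lat -50°.
Cell spans 2° lon × 1° lat.
west 114.000, east 116.000.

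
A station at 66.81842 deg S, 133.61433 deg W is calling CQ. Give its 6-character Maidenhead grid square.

CC33ee

Add 180° to longitude and 90° to latitude: 46.3857, 23.1816.
Field (20°×10°, letters A–R): 46.3857/20 → 2 → C, 23.1816/10 → 2 → C; chars CC.
Square (2°×1°, digits 0–9): 6.3857/2 → 3, 3.1816/1 → 3; chars 33.
Subsquare (5′×2.5′, letters a–x): 0.3857/0.0833333 → 4 → e, 0.1816/0.0416667 → 4 → e; chars ee.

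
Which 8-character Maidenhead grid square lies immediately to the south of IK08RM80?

Latitude extended square 0; −1 → -1, wraps to 9, carry into subsquare.
Latitude subsquare m = 12; −1 → 11 = l.
The longitude characters are unchanged.

IK08rl89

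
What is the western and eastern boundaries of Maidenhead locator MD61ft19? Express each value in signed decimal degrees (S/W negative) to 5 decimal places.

72.42500, 72.43333

Field M=12, D=3: +12·20° lon, +3·10° lat → SW at lon 60°, lat -60°.
Square 6, 1: +6·2° lon, +1·1° lat → SW at lon 72°, lat -59°.
Subsquare f=5, t=19: +5·0.0833333° lon, +19·0.0416667° lat → SW at lon 72.4167°, lat -58.2083°.
Extended square 1, 9: +1·0.00833333° lon, +9·0.00416667° lat → SW at lon 72.425°, lat -58.1708°.
Cell spans 0.00833333° lon × 0.00416667° lat.
west 72.42500, east 72.43333.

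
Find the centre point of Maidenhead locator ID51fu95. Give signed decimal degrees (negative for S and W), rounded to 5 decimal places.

-58.14375, -9.50417

Field I=8, D=3: +8·20° lon, +3·10° lat → SW at lon -20°, lat -60°.
Square 5, 1: +5·2° lon, +1·1° lat → SW at lon -10°, lat -59°.
Subsquare f=5, u=20: +5·0.0833333° lon, +20·0.0416667° lat → SW at lon -9.58333°, lat -58.1667°.
Extended square 9, 5: +9·0.00833333° lon, +5·0.00416667° lat → SW at lon -9.50833°, lat -58.1458°.
Cell spans 0.00833333° lon × 0.00416667° lat. Centre is SW corner plus half of each.
latitude -58.14375, longitude -9.50417.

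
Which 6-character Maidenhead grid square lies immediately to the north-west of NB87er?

Longitude subsquare e = 4; −1 → 3 = d.
Latitude subsquare r = 17; +1 → 18 = s.

NB87ds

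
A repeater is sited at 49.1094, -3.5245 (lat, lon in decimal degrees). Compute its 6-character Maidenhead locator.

IN89fc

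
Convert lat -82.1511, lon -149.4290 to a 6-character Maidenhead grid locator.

Offset from 180°W / 90°S: lon 30.5710°, lat 7.8489°.
Field: lon ⌊30.5710/20⌋ = 1 → B; lat ⌊7.8489/10⌋ = 0 → A.
Square: lon ⌊10.5710/2⌋ = 5; lat ⌊7.8489/1⌋ = 7.
Subsquare: lon ⌊0.5710/0.0833333⌋ = 6 → g; lat ⌊0.8489/0.0416667⌋ = 20 → u.

BA57gu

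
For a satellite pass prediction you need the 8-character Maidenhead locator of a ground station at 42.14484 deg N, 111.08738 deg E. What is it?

Offset from 180°W / 90°S: lon 291.08738°, lat 132.14484°.
Field: lon ⌊291.08738/20⌋ = 14 → O; lat ⌊132.14484/10⌋ = 13 → N.
Square: lon ⌊11.08738/2⌋ = 5; lat ⌊2.14484/1⌋ = 2.
Subsquare: lon ⌊1.08738/0.0833333⌋ = 13 → n; lat ⌊0.14484/0.0416667⌋ = 3 → d.
Extended square: lon ⌊0.00405/0.00833333⌋ = 0; lat ⌊0.01984/0.00416667⌋ = 4.

ON52nd04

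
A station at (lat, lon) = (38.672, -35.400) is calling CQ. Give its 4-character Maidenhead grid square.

Shift to the Maidenhead origin (180°W, 90°S): lon 144.60, lat 128.67.
Field: 144.60/20 → 7 → H, 128.67/10 → 12 → M; chars HM.
Square: 4.60/2 → 2, 8.67/1 → 8; chars 28.

HM28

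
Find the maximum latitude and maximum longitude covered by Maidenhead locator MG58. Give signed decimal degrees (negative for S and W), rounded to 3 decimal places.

Field M=12, G=6: +12·20° lon, +6·10° lat → SW at lon 60°, lat -30°.
Square 5, 8: +5·2° lon, +8·1° lat → SW at lon 70°, lat -22°.
Cell spans 2° lon × 1° lat. NE corner is SW corner plus one full cell.
latitude -21.000, longitude 72.000.

-21.000, 72.000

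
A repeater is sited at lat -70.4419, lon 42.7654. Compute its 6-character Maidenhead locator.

Offset from 180°W / 90°S: lon 222.7654°, lat 19.5581°.
Field (20°×10°, letters A–R): lon ⌊222.7654/20⌋ = 11 → L; lat ⌊19.5581/10⌋ = 1 → B.
Square (2°×1°, digits 0–9): lon ⌊2.7654/2⌋ = 1; lat ⌊9.5581/1⌋ = 9.
Subsquare (5′×2.5′, letters a–x): lon ⌊0.7654/0.0833333⌋ = 9 → j; lat ⌊0.5581/0.0416667⌋ = 13 → n.

LB19jn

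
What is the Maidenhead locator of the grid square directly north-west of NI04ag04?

MI94xg95

Longitude extended square 0; −1 → -1, wraps to 9, carry into subsquare.
Longitude subsquare a = 0; −1 → -1, wraps to 23 = x, carry into square.
Longitude square 0; −1 → -1, wraps to 9, carry into field.
Longitude field N = 13; −1 → 12 = M.
Latitude extended square 4; +1 → 5.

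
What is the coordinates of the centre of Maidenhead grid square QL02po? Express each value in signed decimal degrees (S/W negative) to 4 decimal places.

22.6042, 141.2917

Field Q=16, L=11: +16·20° lon, +11·10° lat → SW at lon 140°, lat 20°.
Square 0, 2: +0·2° lon, +2·1° lat → SW at lon 140°, lat 22°.
Subsquare p=15, o=14: +15·0.0833333° lon, +14·0.0416667° lat → SW at lon 141.25°, lat 22.5833°.
Cell spans 0.0833333° lon × 0.0416667° lat. Centre is SW corner plus half of each.
latitude 22.6042, longitude 141.2917.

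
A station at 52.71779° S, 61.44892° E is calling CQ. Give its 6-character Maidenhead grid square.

Add 180° to longitude and 90° to latitude: 241.4489, 37.2822.
Field: 241.4489/20 → 12 → M, 37.2822/10 → 3 → D; chars MD.
Square: 1.4489/2 → 0, 7.2822/1 → 7; chars 07.
Subsquare: 1.4489/0.0833333 → 17 → r, 0.2822/0.0416667 → 6 → g; chars rg.

MD07rg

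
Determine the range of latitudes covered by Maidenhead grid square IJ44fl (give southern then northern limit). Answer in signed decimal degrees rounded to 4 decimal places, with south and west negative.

4.4583, 4.5000

Field I=8, J=9: +8·20° lon, +9·10° lat → SW at lon -20°, lat 0°.
Square 4, 4: +4·2° lon, +4·1° lat → SW at lon -12°, lat 4°.
Subsquare f=5, l=11: +5·0.0833333° lon, +11·0.0416667° lat → SW at lon -11.5833°, lat 4.45833°.
Cell spans 0.0833333° lon × 0.0416667° lat.
south 4.4583, north 4.5000.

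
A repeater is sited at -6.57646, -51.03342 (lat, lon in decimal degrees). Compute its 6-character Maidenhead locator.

Add 180° to longitude and 90° to latitude: 128.9666, 83.4235.
Field (20°×10°, letters A–R): 128.9666/20 → 6 → G, 83.4235/10 → 8 → I; chars GI.
Square (2°×1°, digits 0–9): 8.9666/2 → 4, 3.4235/1 → 3; chars 43.
Subsquare (5′×2.5′, letters a–x): 0.9666/0.0833333 → 11 → l, 0.4235/0.0416667 → 10 → k; chars lk.

GI43lk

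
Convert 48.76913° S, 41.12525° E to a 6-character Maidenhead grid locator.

LE01nf

Offset from 180°W / 90°S: lon 221.1252°, lat 41.2309°.
Field: 221.1252/20 → 11 → L, 41.2309/10 → 4 → E; chars LE.
Square: 1.1252/2 → 0, 1.2309/1 → 1; chars 01.
Subsquare: 1.1252/0.0833333 → 13 → n, 0.2309/0.0416667 → 5 → f; chars nf.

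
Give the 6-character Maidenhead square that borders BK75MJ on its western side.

BK75lj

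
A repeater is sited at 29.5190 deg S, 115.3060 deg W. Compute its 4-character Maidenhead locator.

DG20

Offset from 180°W / 90°S: lon 64.69°, lat 60.48°.
Field: 64.69/20 → 3 → D, 60.48/10 → 6 → G; chars DG.
Square: 4.69/2 → 2, 0.48/1 → 0; chars 20.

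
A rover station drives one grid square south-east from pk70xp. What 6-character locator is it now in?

PK80ao

Longitude subsquare x = 23; +1 → 24, wraps to 0 = a, carry into square.
Longitude square 7; +1 → 8.
Latitude subsquare p = 15; −1 → 14 = o.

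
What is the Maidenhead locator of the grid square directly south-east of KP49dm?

KP49el

Longitude subsquare d = 3; +1 → 4 = e.
Latitude subsquare m = 12; −1 → 11 = l.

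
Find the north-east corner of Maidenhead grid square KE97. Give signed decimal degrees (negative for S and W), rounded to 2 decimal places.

Field K=10, E=4: +10·20° lon, +4·10° lat → SW at lon 20°, lat -50°.
Square 9, 7: +9·2° lon, +7·1° lat → SW at lon 38°, lat -43°.
Cell spans 2° lon × 1° lat. NE corner is SW corner plus one full cell.
latitude -42.00, longitude 40.00.

-42.00, 40.00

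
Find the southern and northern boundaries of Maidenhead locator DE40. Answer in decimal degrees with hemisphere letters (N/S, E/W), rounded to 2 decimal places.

Field D=3, E=4: +3·20° lon, +4·10° lat → SW at lon -120°, lat -50°.
Square 4, 0: +4·2° lon, +0·1° lat → SW at lon -112°, lat -50°.
Cell spans 2° lon × 1° lat.
south 50.00° S, north 49.00° S.

50.00° S, 49.00° S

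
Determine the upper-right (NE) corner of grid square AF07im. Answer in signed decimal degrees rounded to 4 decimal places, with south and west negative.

-32.4583, -179.2500

Field A=0, F=5: +0·20° lon, +5·10° lat → SW at lon -180°, lat -40°.
Square 0, 7: +0·2° lon, +7·1° lat → SW at lon -180°, lat -33°.
Subsquare i=8, m=12: +8·0.0833333° lon, +12·0.0416667° lat → SW at lon -179.333°, lat -32.5°.
Cell spans 0.0833333° lon × 0.0416667° lat. NE corner is SW corner plus one full cell.
latitude -32.4583, longitude -179.2500.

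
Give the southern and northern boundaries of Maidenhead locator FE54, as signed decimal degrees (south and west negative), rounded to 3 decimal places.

Field F=5, E=4: +5·20° lon, +4·10° lat → SW at lon -80°, lat -50°.
Square 5, 4: +5·2° lon, +4·1° lat → SW at lon -70°, lat -46°.
Cell spans 2° lon × 1° lat.
south -46.000, north -45.000.

-46.000, -45.000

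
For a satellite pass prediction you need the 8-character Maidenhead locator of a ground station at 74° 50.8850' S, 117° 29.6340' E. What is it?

OB85rd96

Shift to the Maidenhead origin (180°W, 90°S): lon 297.49390, lat 15.15192.
Field: 297.49390/20 → 14 → O, 15.15192/10 → 1 → B; chars OB.
Square: 17.49390/2 → 8, 5.15192/1 → 5; chars 85.
Subsquare: 1.49390/0.0833333 → 17 → r, 0.15192/0.0416667 → 3 → d; chars rd.
Extended square: 0.07723/0.00833333 → 9, 0.02692/0.00416667 → 6; chars 96.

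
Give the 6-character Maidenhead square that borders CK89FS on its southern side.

CK89fr

Latitude subsquare s = 18; −1 → 17 = r.
The longitude characters are unchanged.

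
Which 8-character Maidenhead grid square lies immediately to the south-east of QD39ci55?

Longitude extended square 5; +1 → 6.
Latitude extended square 5; −1 → 4.

QD39ci64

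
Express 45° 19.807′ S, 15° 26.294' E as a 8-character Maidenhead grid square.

JE74rq20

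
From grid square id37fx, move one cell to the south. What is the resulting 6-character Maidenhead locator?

Latitude subsquare x = 23; −1 → 22 = w.
The longitude characters are unchanged.

ID37fw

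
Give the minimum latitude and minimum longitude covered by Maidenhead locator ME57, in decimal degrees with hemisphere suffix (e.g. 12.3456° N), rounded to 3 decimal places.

43.000° S, 70.000° E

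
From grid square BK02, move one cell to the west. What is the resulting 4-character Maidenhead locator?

Longitude square 0; −1 → -1, wraps to 9, carry into field.
Longitude field B = 1; −1 → 0 = A.
The latitude characters are unchanged.

AK92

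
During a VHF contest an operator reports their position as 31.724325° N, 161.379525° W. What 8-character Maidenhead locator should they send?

AM91hr43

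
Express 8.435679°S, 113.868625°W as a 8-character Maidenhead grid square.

DI31bn55

Offset from 180°W / 90°S: lon 66.13138°, lat 81.56432°.
Field: lon ⌊66.13138/20⌋ = 3 → D; lat ⌊81.56432/10⌋ = 8 → I.
Square: lon ⌊6.13138/2⌋ = 3; lat ⌊1.56432/1⌋ = 1.
Subsquare: lon ⌊0.13138/0.0833333⌋ = 1 → b; lat ⌊0.56432/0.0416667⌋ = 13 → n.
Extended square: lon ⌊0.04804/0.00833333⌋ = 5; lat ⌊0.02265/0.00416667⌋ = 5.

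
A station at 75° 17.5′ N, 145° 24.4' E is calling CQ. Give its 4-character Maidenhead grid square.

QQ25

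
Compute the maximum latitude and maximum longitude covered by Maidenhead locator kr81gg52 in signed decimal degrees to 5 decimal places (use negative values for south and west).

81.26250, 36.55000

Field K=10, R=17: +10·20° lon, +17·10° lat → SW at lon 20°, lat 80°.
Square 8, 1: +8·2° lon, +1·1° lat → SW at lon 36°, lat 81°.
Subsquare g=6, g=6: +6·0.0833333° lon, +6·0.0416667° lat → SW at lon 36.5°, lat 81.25°.
Extended square 5, 2: +5·0.00833333° lon, +2·0.00416667° lat → SW at lon 36.5417°, lat 81.2583°.
Cell spans 0.00833333° lon × 0.00416667° lat. NE corner is SW corner plus one full cell.
latitude 81.26250, longitude 36.55000.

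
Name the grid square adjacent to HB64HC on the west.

HB64gc

Longitude subsquare h = 7; −1 → 6 = g.
The latitude characters are unchanged.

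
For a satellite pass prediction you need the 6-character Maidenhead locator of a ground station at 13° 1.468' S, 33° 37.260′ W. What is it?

HH36ex

Shift to the Maidenhead origin (180°W, 90°S): lon 146.3790, lat 76.9755.
Field: 146.3790/20 → 7 → H, 76.9755/10 → 7 → H; chars HH.
Square: 6.3790/2 → 3, 6.9755/1 → 6; chars 36.
Subsquare: 0.3790/0.0833333 → 4 → e, 0.9755/0.0416667 → 23 → x; chars ex.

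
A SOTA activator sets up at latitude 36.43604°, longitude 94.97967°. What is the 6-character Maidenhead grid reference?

NM76lk

Add 180° to longitude and 90° to latitude: 274.9797, 126.4360.
Field: 274.9797/20 → 13 → N, 126.4360/10 → 12 → M; chars NM.
Square: 14.9797/2 → 7, 6.4360/1 → 6; chars 76.
Subsquare: 0.9797/0.0833333 → 11 → l, 0.4360/0.0416667 → 10 → k; chars lk.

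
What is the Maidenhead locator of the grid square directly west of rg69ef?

Longitude subsquare e = 4; −1 → 3 = d.
The latitude characters are unchanged.

RG69df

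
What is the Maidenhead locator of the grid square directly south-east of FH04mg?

FH04nf

Longitude subsquare m = 12; +1 → 13 = n.
Latitude subsquare g = 6; −1 → 5 = f.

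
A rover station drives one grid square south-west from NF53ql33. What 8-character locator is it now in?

Longitude extended square 3; −1 → 2.
Latitude extended square 3; −1 → 2.

NF53ql22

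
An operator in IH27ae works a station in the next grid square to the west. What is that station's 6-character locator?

IH17xe

Longitude subsquare a = 0; −1 → -1, wraps to 23 = x, carry into square.
Longitude square 2; −1 → 1.
The latitude characters are unchanged.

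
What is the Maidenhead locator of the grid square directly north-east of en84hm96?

EN84im07

Longitude extended square 9; +1 → 10, wraps to 0, carry into subsquare.
Longitude subsquare h = 7; +1 → 8 = i.
Latitude extended square 6; +1 → 7.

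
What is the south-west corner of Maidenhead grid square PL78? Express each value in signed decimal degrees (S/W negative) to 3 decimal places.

28.000, 134.000

Field P=15, L=11: +15·20° lon, +11·10° lat → SW at lon 120°, lat 20°.
Square 7, 8: +7·2° lon, +8·1° lat → SW at lon 134°, lat 28°.
latitude 28.000, longitude 134.000.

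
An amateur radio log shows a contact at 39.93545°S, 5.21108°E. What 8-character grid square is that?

Offset from 180°W / 90°S: lon 185.21108°, lat 50.06455°.
Field (20°×10°, letters A–R): lon ⌊185.21108/20⌋ = 9 → J; lat ⌊50.06455/10⌋ = 5 → F.
Square (2°×1°, digits 0–9): lon ⌊5.21108/2⌋ = 2; lat ⌊0.06455/1⌋ = 0.
Subsquare (5′×2.5′, letters a–x): lon ⌊1.21108/0.0833333⌋ = 14 → o; lat ⌊0.06455/0.0416667⌋ = 1 → b.
Extended square (30″×15″, digits 0–9): lon ⌊0.04441/0.00833333⌋ = 5; lat ⌊0.02288/0.00416667⌋ = 5.

JF20ob55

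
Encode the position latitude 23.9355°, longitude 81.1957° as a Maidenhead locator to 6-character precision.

NL03ow

Shift to the Maidenhead origin (180°W, 90°S): lon 261.1957, lat 113.9355.
Field: lon ⌊261.1957/20⌋ = 13 → N; lat ⌊113.9355/10⌋ = 11 → L.
Square: lon ⌊1.1957/2⌋ = 0; lat ⌊3.9355/1⌋ = 3.
Subsquare: lon ⌊1.1957/0.0833333⌋ = 14 → o; lat ⌊0.9355/0.0416667⌋ = 22 → w.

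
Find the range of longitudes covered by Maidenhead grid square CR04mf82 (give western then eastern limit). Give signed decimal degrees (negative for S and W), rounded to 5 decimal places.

Field C=2, R=17: +2·20° lon, +17·10° lat → SW at lon -140°, lat 80°.
Square 0, 4: +0·2° lon, +4·1° lat → SW at lon -140°, lat 84°.
Subsquare m=12, f=5: +12·0.0833333° lon, +5·0.0416667° lat → SW at lon -139°, lat 84.2083°.
Extended square 8, 2: +8·0.00833333° lon, +2·0.00416667° lat → SW at lon -138.933°, lat 84.2167°.
Cell spans 0.00833333° lon × 0.00416667° lat.
west -138.93333, east -138.92500.

-138.93333, -138.92500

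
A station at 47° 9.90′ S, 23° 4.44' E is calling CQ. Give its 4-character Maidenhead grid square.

Shift to the Maidenhead origin (180°W, 90°S): lon 203.07, lat 42.84.
Field: 203.07/20 → 10 → K, 42.84/10 → 4 → E; chars KE.
Square: 3.07/2 → 1, 2.84/1 → 2; chars 12.

KE12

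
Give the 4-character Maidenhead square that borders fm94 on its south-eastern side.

GM03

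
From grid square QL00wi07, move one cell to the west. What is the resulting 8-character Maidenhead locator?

Longitude extended square 0; −1 → -1, wraps to 9, carry into subsquare.
Longitude subsquare w = 22; −1 → 21 = v.
The latitude characters are unchanged.

QL00vi97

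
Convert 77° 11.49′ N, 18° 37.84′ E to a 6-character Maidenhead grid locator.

JQ97he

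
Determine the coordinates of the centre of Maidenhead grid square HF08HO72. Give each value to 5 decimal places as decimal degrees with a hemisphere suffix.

31.40625° S, 39.35417° W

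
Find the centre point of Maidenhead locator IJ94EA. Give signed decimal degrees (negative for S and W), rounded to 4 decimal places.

Field I=8, J=9: +8·20° lon, +9·10° lat → SW at lon -20°, lat 0°.
Square 9, 4: +9·2° lon, +4·1° lat → SW at lon -2°, lat 4°.
Subsquare e=4, a=0: +4·0.0833333° lon, +0·0.0416667° lat → SW at lon -1.66667°, lat 4°.
Cell spans 0.0833333° lon × 0.0416667° lat. Centre is SW corner plus half of each.
latitude 4.0208, longitude -1.6250.

4.0208, -1.6250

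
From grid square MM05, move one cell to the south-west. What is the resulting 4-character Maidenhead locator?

Longitude square 0; −1 → -1, wraps to 9, carry into field.
Longitude field M = 12; −1 → 11 = L.
Latitude square 5; −1 → 4.

LM94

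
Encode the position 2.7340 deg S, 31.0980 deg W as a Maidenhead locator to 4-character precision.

HI47

Offset from 180°W / 90°S: lon 148.90°, lat 87.27°.
Field: lon ⌊148.90/20⌋ = 7 → H; lat ⌊87.27/10⌋ = 8 → I.
Square: lon ⌊8.90/2⌋ = 4; lat ⌊7.27/1⌋ = 7.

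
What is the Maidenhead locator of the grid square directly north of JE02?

JE03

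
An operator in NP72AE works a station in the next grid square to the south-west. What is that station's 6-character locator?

NP62xd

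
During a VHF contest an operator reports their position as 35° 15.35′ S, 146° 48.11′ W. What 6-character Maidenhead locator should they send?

BF64or

Add 180° to longitude and 90° to latitude: 33.1982, 54.7442.
Field: lon ⌊33.1982/20⌋ = 1 → B; lat ⌊54.7442/10⌋ = 5 → F.
Square: lon ⌊13.1982/2⌋ = 6; lat ⌊4.7442/1⌋ = 4.
Subsquare: lon ⌊1.1982/0.0833333⌋ = 14 → o; lat ⌊0.7442/0.0416667⌋ = 17 → r.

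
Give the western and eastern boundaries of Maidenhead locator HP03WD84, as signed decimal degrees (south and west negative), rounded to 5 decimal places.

Field H=7, P=15: +7·20° lon, +15·10° lat → SW at lon -40°, lat 60°.
Square 0, 3: +0·2° lon, +3·1° lat → SW at lon -40°, lat 63°.
Subsquare w=22, d=3: +22·0.0833333° lon, +3·0.0416667° lat → SW at lon -38.1667°, lat 63.125°.
Extended square 8, 4: +8·0.00833333° lon, +4·0.00416667° lat → SW at lon -38.1°, lat 63.1417°.
Cell spans 0.00833333° lon × 0.00416667° lat.
west -38.10000, east -38.09167.

-38.10000, -38.09167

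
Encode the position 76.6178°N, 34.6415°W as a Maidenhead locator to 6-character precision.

HQ26qo

Offset from 180°W / 90°S: lon 145.3585°, lat 166.6178°.
Field (20°×10°, letters A–R): 145.3585/20 → 7 → H, 166.6178/10 → 16 → Q; chars HQ.
Square (2°×1°, digits 0–9): 5.3585/2 → 2, 6.6178/1 → 6; chars 26.
Subsquare (5′×2.5′, letters a–x): 1.3585/0.0833333 → 16 → q, 0.6178/0.0416667 → 14 → o; chars qo.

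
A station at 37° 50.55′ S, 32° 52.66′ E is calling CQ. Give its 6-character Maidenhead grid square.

Add 180° to longitude and 90° to latitude: 212.8777, 52.1575.
Field: lon ⌊212.8777/20⌋ = 10 → K; lat ⌊52.1575/10⌋ = 5 → F.
Square: lon ⌊12.8777/2⌋ = 6; lat ⌊2.1575/1⌋ = 2.
Subsquare: lon ⌊0.8777/0.0833333⌋ = 10 → k; lat ⌊0.1575/0.0416667⌋ = 3 → d.

KF62kd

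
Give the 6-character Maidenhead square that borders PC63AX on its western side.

PC53xx

Longitude subsquare a = 0; −1 → -1, wraps to 23 = x, carry into square.
Longitude square 6; −1 → 5.
The latitude characters are unchanged.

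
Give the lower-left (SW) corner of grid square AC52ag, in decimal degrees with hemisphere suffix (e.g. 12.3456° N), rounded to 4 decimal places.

67.7500° S, 170.0000° W

Field A=0, C=2: +0·20° lon, +2·10° lat → SW at lon -180°, lat -70°.
Square 5, 2: +5·2° lon, +2·1° lat → SW at lon -170°, lat -68°.
Subsquare a=0, g=6: +0·0.0833333° lon, +6·0.0416667° lat → SW at lon -170°, lat -67.75°.
latitude 67.7500° S, longitude 170.0000° W.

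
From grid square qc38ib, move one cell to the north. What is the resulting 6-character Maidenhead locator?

QC38ic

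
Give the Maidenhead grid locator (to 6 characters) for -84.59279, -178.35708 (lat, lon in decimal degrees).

AA05tj

Shift to the Maidenhead origin (180°W, 90°S): lon 1.6429, lat 5.4072.
Field: 1.6429/20 → 0 → A, 5.4072/10 → 0 → A; chars AA.
Square: 1.6429/2 → 0, 5.4072/1 → 5; chars 05.
Subsquare: 1.6429/0.0833333 → 19 → t, 0.4072/0.0416667 → 9 → j; chars tj.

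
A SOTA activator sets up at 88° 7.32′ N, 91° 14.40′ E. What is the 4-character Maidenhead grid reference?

NR58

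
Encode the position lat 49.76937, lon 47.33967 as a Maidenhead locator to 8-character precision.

LN39qs04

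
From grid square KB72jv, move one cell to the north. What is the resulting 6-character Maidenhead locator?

KB72jw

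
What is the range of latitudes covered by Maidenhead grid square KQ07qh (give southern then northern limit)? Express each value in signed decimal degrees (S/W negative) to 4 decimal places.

Field K=10, Q=16: +10·20° lon, +16·10° lat → SW at lon 20°, lat 70°.
Square 0, 7: +0·2° lon, +7·1° lat → SW at lon 20°, lat 77°.
Subsquare q=16, h=7: +16·0.0833333° lon, +7·0.0416667° lat → SW at lon 21.3333°, lat 77.2917°.
Cell spans 0.0833333° lon × 0.0416667° lat.
south 77.2917, north 77.3333.

77.2917, 77.3333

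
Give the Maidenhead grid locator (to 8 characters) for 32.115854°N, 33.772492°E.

Add 180° to longitude and 90° to latitude: 213.77249, 122.11585.
Field (20°×10°, letters A–R): 213.77249/20 → 10 → K, 122.11585/10 → 12 → M; chars KM.
Square (2°×1°, digits 0–9): 13.77249/2 → 6, 2.11585/1 → 2; chars 62.
Subsquare (5′×2.5′, letters a–x): 1.77249/0.0833333 → 21 → v, 0.11585/0.0416667 → 2 → c; chars vc.
Extended square (30″×15″, digits 0–9): 0.02249/0.00833333 → 2, 0.03252/0.00416667 → 7; chars 27.

KM62vc27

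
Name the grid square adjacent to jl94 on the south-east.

Longitude square 9; +1 → 10, wraps to 0, carry into field.
Longitude field J = 9; +1 → 10 = K.
Latitude square 4; −1 → 3.

KL03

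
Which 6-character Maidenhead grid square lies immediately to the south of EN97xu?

EN97xt

Latitude subsquare u = 20; −1 → 19 = t.
The longitude characters are unchanged.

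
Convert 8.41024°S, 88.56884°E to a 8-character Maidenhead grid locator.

Offset from 180°W / 90°S: lon 268.56884°, lat 81.58976°.
Field: 268.56884/20 → 13 → N, 81.58976/10 → 8 → I; chars NI.
Square: 8.56884/2 → 4, 1.58976/1 → 1; chars 41.
Subsquare: 0.56884/0.0833333 → 6 → g, 0.58976/0.0416667 → 14 → o; chars go.
Extended square: 0.06884/0.00833333 → 8, 0.00643/0.00416667 → 1; chars 81.

NI41go81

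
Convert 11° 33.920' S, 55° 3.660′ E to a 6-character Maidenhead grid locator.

LH78mk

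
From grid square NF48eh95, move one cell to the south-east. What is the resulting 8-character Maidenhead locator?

NF48fh04

Longitude extended square 9; +1 → 10, wraps to 0, carry into subsquare.
Longitude subsquare e = 4; +1 → 5 = f.
Latitude extended square 5; −1 → 4.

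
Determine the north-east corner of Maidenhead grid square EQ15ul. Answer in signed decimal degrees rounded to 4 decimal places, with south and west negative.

Field E=4, Q=16: +4·20° lon, +16·10° lat → SW at lon -100°, lat 70°.
Square 1, 5: +1·2° lon, +5·1° lat → SW at lon -98°, lat 75°.
Subsquare u=20, l=11: +20·0.0833333° lon, +11·0.0416667° lat → SW at lon -96.3333°, lat 75.4583°.
Cell spans 0.0833333° lon × 0.0416667° lat. NE corner is SW corner plus one full cell.
latitude 75.5000, longitude -96.2500.

75.5000, -96.2500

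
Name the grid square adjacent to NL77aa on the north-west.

NL67xb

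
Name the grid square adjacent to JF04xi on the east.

Longitude subsquare x = 23; +1 → 24, wraps to 0 = a, carry into square.
Longitude square 0; +1 → 1.
The latitude characters are unchanged.

JF14ai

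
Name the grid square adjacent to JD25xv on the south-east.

Longitude subsquare x = 23; +1 → 24, wraps to 0 = a, carry into square.
Longitude square 2; +1 → 3.
Latitude subsquare v = 21; −1 → 20 = u.

JD35au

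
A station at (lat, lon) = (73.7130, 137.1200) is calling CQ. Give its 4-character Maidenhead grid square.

PQ83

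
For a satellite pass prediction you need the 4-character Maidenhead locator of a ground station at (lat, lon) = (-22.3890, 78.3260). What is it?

MG97

Offset from 180°W / 90°S: lon 258.33°, lat 67.61°.
Field: 258.33/20 → 12 → M, 67.61/10 → 6 → G; chars MG.
Square: 18.33/2 → 9, 7.61/1 → 7; chars 97.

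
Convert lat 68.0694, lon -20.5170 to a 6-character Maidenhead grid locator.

HP98rb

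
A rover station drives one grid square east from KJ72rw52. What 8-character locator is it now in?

Longitude extended square 5; +1 → 6.
The latitude characters are unchanged.

KJ72rw62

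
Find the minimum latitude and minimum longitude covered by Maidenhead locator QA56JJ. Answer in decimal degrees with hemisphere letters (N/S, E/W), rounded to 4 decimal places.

83.6250° S, 150.7500° E

Field Q=16, A=0: +16·20° lon, +0·10° lat → SW at lon 140°, lat -90°.
Square 5, 6: +5·2° lon, +6·1° lat → SW at lon 150°, lat -84°.
Subsquare j=9, j=9: +9·0.0833333° lon, +9·0.0416667° lat → SW at lon 150.75°, lat -83.625°.
latitude 83.6250° S, longitude 150.7500° E.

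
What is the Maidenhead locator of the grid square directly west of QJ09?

PJ99

Longitude square 0; −1 → -1, wraps to 9, carry into field.
Longitude field Q = 16; −1 → 15 = P.
The latitude characters are unchanged.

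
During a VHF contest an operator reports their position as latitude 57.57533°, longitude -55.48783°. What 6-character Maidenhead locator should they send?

GO27gn

Offset from 180°W / 90°S: lon 124.5122°, lat 147.5753°.
Field: 124.5122/20 → 6 → G, 147.5753/10 → 14 → O; chars GO.
Square: 4.5122/2 → 2, 7.5753/1 → 7; chars 27.
Subsquare: 0.5122/0.0833333 → 6 → g, 0.5753/0.0416667 → 13 → n; chars gn.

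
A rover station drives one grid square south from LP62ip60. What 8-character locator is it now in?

Latitude extended square 0; −1 → -1, wraps to 9, carry into subsquare.
Latitude subsquare p = 15; −1 → 14 = o.
The longitude characters are unchanged.

LP62io69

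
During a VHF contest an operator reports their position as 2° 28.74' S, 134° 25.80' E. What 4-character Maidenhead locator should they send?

PI77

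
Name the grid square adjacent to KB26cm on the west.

KB26bm

Longitude subsquare c = 2; −1 → 1 = b.
The latitude characters are unchanged.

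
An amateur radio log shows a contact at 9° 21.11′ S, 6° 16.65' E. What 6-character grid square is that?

Offset from 180°W / 90°S: lon 186.2775°, lat 80.6482°.
Field: lon ⌊186.2775/20⌋ = 9 → J; lat ⌊80.6482/10⌋ = 8 → I.
Square: lon ⌊6.2775/2⌋ = 3; lat ⌊0.6482/1⌋ = 0.
Subsquare: lon ⌊0.2775/0.0833333⌋ = 3 → d; lat ⌊0.6482/0.0416667⌋ = 15 → p.

JI30dp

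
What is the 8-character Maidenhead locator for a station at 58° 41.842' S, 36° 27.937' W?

Add 180° to longitude and 90° to latitude: 143.53438, 31.30263.
Field: 143.53438/20 → 7 → H, 31.30263/10 → 3 → D; chars HD.
Square: 3.53438/2 → 1, 1.30263/1 → 1; chars 11.
Subsquare: 1.53438/0.0833333 → 18 → s, 0.30263/0.0416667 → 7 → h; chars sh.
Extended square: 0.03438/0.00833333 → 4, 0.01097/0.00416667 → 2; chars 42.

HD11sh42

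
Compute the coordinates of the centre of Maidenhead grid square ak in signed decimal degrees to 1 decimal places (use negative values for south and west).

15.0, -170.0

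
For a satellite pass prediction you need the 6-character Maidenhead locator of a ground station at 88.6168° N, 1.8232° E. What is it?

JR08vo

Offset from 180°W / 90°S: lon 181.8232°, lat 178.6168°.
Field: lon ⌊181.8232/20⌋ = 9 → J; lat ⌊178.6168/10⌋ = 17 → R.
Square: lon ⌊1.8232/2⌋ = 0; lat ⌊8.6168/1⌋ = 8.
Subsquare: lon ⌊1.8232/0.0833333⌋ = 21 → v; lat ⌊0.6168/0.0416667⌋ = 14 → o.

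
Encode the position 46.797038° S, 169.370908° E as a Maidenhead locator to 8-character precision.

RE43qe48

Shift to the Maidenhead origin (180°W, 90°S): lon 349.37091, lat 43.20296.
Field (20°×10°, letters A–R): lon ⌊349.37091/20⌋ = 17 → R; lat ⌊43.20296/10⌋ = 4 → E.
Square (2°×1°, digits 0–9): lon ⌊9.37091/2⌋ = 4; lat ⌊3.20296/1⌋ = 3.
Subsquare (5′×2.5′, letters a–x): lon ⌊1.37091/0.0833333⌋ = 16 → q; lat ⌊0.20296/0.0416667⌋ = 4 → e.
Extended square (30″×15″, digits 0–9): lon ⌊0.03757/0.00833333⌋ = 4; lat ⌊0.03630/0.00416667⌋ = 8.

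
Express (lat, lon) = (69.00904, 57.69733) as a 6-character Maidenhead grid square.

LP89ua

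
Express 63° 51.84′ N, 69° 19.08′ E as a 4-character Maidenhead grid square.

Shift to the Maidenhead origin (180°W, 90°S): lon 249.32, lat 153.86.
Field: lon ⌊249.32/20⌋ = 12 → M; lat ⌊153.86/10⌋ = 15 → P.
Square: lon ⌊9.32/2⌋ = 4; lat ⌊3.86/1⌋ = 3.

MP43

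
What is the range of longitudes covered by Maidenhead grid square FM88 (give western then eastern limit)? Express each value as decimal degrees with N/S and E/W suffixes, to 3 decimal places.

Field F=5, M=12: +5·20° lon, +12·10° lat → SW at lon -80°, lat 30°.
Square 8, 8: +8·2° lon, +8·1° lat → SW at lon -64°, lat 38°.
Cell spans 2° lon × 1° lat.
west 64.000° W, east 62.000° W.

64.000° W, 62.000° W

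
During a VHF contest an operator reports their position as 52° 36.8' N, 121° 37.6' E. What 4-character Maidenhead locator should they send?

PO02

Add 180° to longitude and 90° to latitude: 301.63, 142.61.
Field: lon ⌊301.63/20⌋ = 15 → P; lat ⌊142.61/10⌋ = 14 → O.
Square: lon ⌊1.63/2⌋ = 0; lat ⌊2.61/1⌋ = 2.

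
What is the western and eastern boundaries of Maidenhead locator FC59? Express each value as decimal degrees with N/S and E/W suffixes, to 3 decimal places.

70.000° W, 68.000° W

Field F=5, C=2: +5·20° lon, +2·10° lat → SW at lon -80°, lat -70°.
Square 5, 9: +5·2° lon, +9·1° lat → SW at lon -70°, lat -61°.
Cell spans 2° lon × 1° lat.
west 70.000° W, east 68.000° W.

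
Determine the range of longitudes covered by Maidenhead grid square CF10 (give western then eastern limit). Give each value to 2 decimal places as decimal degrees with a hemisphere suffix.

138.00° W, 136.00° W

Field C=2, F=5: +2·20° lon, +5·10° lat → SW at lon -140°, lat -40°.
Square 1, 0: +1·2° lon, +0·1° lat → SW at lon -138°, lat -40°.
Cell spans 2° lon × 1° lat.
west 138.00° W, east 136.00° W.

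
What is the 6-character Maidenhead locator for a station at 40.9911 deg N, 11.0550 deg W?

IN40lx

Offset from 180°W / 90°S: lon 168.9450°, lat 130.9911°.
Field: lon ⌊168.9450/20⌋ = 8 → I; lat ⌊130.9911/10⌋ = 13 → N.
Square: lon ⌊8.9450/2⌋ = 4; lat ⌊0.9911/1⌋ = 0.
Subsquare: lon ⌊0.9450/0.0833333⌋ = 11 → l; lat ⌊0.9911/0.0416667⌋ = 23 → x.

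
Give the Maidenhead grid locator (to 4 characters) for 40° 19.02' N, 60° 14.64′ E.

MN00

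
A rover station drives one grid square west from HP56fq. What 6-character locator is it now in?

Longitude subsquare f = 5; −1 → 4 = e.
The latitude characters are unchanged.

HP56eq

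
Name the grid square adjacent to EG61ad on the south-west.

EG51xc

Longitude subsquare a = 0; −1 → -1, wraps to 23 = x, carry into square.
Longitude square 6; −1 → 5.
Latitude subsquare d = 3; −1 → 2 = c.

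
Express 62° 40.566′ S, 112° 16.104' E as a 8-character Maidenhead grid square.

OC67dh27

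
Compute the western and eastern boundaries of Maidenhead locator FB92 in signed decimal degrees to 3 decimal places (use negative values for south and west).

Field F=5, B=1: +5·20° lon, +1·10° lat → SW at lon -80°, lat -80°.
Square 9, 2: +9·2° lon, +2·1° lat → SW at lon -62°, lat -78°.
Cell spans 2° lon × 1° lat.
west -62.000, east -60.000.

-62.000, -60.000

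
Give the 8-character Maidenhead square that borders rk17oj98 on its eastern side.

RK17pj08

Longitude extended square 9; +1 → 10, wraps to 0, carry into subsquare.
Longitude subsquare o = 14; +1 → 15 = p.
The latitude characters are unchanged.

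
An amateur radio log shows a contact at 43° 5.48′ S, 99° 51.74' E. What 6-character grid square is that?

NE96wv

Offset from 180°W / 90°S: lon 279.8623°, lat 46.9087°.
Field (20°×10°, letters A–R): lon ⌊279.8623/20⌋ = 13 → N; lat ⌊46.9087/10⌋ = 4 → E.
Square (2°×1°, digits 0–9): lon ⌊19.8623/2⌋ = 9; lat ⌊6.9087/1⌋ = 6.
Subsquare (5′×2.5′, letters a–x): lon ⌊1.8623/0.0833333⌋ = 22 → w; lat ⌊0.9087/0.0416667⌋ = 21 → v.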